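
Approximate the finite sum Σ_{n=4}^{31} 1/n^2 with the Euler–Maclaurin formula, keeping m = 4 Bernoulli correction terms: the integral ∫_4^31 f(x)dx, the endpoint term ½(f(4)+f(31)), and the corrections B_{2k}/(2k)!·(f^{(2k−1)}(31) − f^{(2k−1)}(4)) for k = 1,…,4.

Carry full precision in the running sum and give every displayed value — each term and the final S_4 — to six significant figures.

S_4 ≈ 0.252080

Integral: ∫_4^31 1/x^2 dx = 0.217742.
Boundary: ½(f(4) + f(31)) = ½(0.0625000 + 0.00104058) = 0.0317703.
Integral + boundary = 0.249512.
Correction k=1: B_{2}/2! · (f^{(1)}(31) − f^{(1)}(4)) = 1/12 · (-6.71344e-05 − (-0.0312500)) = 0.00259857.
Running total after k=1: 0.252111.
Correction k=2: B_{4}/4! · (f^{(3)}(31) − f^{(3)}(4)) = −1/720 · (-8.38306e-07 − (-0.0234375)) = -3.25509e-05.
Running total after k=2: 0.252078.
Correction k=3: B_{6}/6! · (f^{(5)}(31) − f^{(5)}(4)) = 1/30240 · (-2.61698e-08 − (-0.0439453)) = 1.45322e-06.
Running total after k=3: 0.252080.
Correction k=4: B_{8}/8! · (f^{(7)}(31) − f^{(7)}(4)) = −1/1209600 · (-1.52498e-09 − (-0.153809)) = -1.27157e-07.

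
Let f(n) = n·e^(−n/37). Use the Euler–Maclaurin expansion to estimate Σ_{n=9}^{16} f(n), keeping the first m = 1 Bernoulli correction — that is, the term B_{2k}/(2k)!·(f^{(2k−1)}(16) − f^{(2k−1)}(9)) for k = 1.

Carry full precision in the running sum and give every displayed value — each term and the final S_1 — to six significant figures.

∫_9^16 x·e^(−x/37) dx evaluates to 61.9563.
Boundary: ½(f(9) + f(16)) = ½(7.05673 + 10.3829) = 8.71979.
So far: 70.6761.
Correction k=1: B_{2}/2! · (f^{(1)}(16) − f^{(1)}(9)) = 1/12 · (0.368311 − 0.593358) = -0.0187540.

S_1 ≈ 70.6573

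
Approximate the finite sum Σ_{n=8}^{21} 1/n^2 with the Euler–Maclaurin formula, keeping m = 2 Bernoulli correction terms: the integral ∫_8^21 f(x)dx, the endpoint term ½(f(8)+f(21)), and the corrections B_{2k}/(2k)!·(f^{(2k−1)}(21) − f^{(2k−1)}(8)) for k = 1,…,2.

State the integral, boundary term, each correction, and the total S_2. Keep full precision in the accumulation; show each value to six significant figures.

Integral: ∫_8^21 1/x^2 dx = 0.0773810.
Endpoint term: (f(8) + f(21))/2 = (0.0156250 + 0.00226757)/2 = 0.00894629.
Integral + boundary = 0.0863272.
k=1: B_{2}/(2)! × [f^{(1)}(21) − f^{(1)}(8)] = 1/12 × (-0.000215959 − (-0.00390625)) = 0.000307524.
Partial sum through k=1: 0.0866348.
k=2: B_{4}/(4)! × [f^{(3)}(21) − f^{(3)}(8)] = −1/720 × (-5.87645e-06 − (-0.000732422)) = -1.00909e-06.

S_2 ≈ 0.0866338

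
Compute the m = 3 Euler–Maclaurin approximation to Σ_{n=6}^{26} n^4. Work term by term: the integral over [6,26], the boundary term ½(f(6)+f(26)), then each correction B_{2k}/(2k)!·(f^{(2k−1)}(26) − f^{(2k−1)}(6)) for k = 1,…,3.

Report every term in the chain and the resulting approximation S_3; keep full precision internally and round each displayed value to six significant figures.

∫_6^26 x^4 dx evaluates to 2.37472e+06.
Boundary: ½(f(6) + f(26)) = ½(1296.00 + 456976) = 229136.
Integral + boundary = 2.60386e+06.
Order-1 term: 1/12 · (70304.0 − 864.000) = 5786.67.
Running total after k=1: 2.60964e+06.
Order-2 term: −1/720 · (624.000 − 144.000) = -0.666667.
Running total after k=2: 2.60964e+06.
Order-3 term: 1/30240 · (0.00000 − 0.00000) = 0.00000.

S_3 ≈ 2.60964e+06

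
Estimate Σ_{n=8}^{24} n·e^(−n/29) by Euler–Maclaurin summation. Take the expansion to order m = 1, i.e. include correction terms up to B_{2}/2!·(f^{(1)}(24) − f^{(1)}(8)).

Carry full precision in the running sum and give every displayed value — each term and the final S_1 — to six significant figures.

Integral: ∫_8^24 x·e^(−x/29) dx = 142.491.
½[f(8) + f(24)] = ½[6.07134 + 10.4905] = 8.28091.
Integral + boundary = 150.772.
k=1: B_{2}/(2)! × [f^{(1)}(24) − f^{(1)}(8)] = 1/12 × (0.0753626 − 0.549561) = -0.0395165.

S_1 ≈ 150.733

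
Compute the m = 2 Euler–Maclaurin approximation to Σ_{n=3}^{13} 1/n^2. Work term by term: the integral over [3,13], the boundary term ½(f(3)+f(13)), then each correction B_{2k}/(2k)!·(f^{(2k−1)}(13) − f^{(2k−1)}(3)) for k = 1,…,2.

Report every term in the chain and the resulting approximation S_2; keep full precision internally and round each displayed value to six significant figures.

Integral: ∫_3^13 1/x^2 dx = 0.256410.
Endpoint term: (f(3) + f(13))/2 = (0.111111 + 0.00591716)/2 = 0.0585141.
So far: 0.314924.
k=1: B_{2}/(2)! × [f^{(1)}(13) − f^{(1)}(3)] = 1/12 × (-0.000910332 − (-0.0740741)) = 0.00609698.
Partial sum through k=1: 0.321021.
k=2: B_{4}/(4)! × [f^{(3)}(13) − f^{(3)}(3)] = −1/720 × (-6.46390e-05 − (-0.0987654)) = -0.000137084.

S_2 ≈ 0.320884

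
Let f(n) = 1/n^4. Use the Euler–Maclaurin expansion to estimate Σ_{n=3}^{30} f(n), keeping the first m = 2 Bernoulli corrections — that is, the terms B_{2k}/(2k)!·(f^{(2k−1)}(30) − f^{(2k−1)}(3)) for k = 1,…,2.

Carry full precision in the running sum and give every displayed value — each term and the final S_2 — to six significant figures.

∫_3^30 1/x^4 dx evaluates to 0.0123333.
½[f(3) + f(30)] = ½[0.0123457 + 1.23457e-06] = 0.00617346.
Running total after boundary: 0.0185068.
Correction k=1: B_{2}/2! · (f^{(1)}(30) − f^{(1)}(3)) = 1/12 · (-1.64609e-07 − (-0.0164609)) = 0.00137173.
Running total after k=1: 0.0198785.
Correction k=2: B_{4}/4! · (f^{(3)}(30) − f^{(3)}(3)) = −1/720 · (-5.48697e-09 − (-0.0548697)) = -7.62079e-05.

S_2 ≈ 0.0198023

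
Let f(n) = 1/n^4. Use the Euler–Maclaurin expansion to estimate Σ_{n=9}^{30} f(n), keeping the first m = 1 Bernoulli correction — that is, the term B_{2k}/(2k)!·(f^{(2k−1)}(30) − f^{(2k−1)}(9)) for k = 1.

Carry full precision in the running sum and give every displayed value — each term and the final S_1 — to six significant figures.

Integral: ∫_9^30 1/x^4 dx = 0.000444902.
Boundary: ½(f(9) + f(30)) = ½(0.000152416 + 1.23457e-06) = 7.68252e-05.
Running total after boundary: 0.000521727.
Correction k=1: B_{2}/2! · (f^{(1)}(30) − f^{(1)}(9)) = 1/12 · (-1.64609e-07 − (-6.77404e-05)) = 5.63131e-06.

S_1 ≈ 0.000527358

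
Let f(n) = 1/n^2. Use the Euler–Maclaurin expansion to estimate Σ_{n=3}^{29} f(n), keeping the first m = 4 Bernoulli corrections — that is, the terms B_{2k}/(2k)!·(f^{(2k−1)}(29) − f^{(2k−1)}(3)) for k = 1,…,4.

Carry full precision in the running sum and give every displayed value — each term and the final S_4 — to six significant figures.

S_4 ≈ 0.361039

∫_3^29 1/x^2 dx evaluates to 0.298851.
½[f(3) + f(29)] = ½[0.111111 + 0.00118906] = 0.0561501.
Running total after boundary: 0.355001.
k=1: B_{2}/(2)! × [f^{(1)}(29) − f^{(1)}(3)] = 1/12 × (-8.20042e-05 − (-0.0740741)) = 0.00616601.
Running total after k=1: 0.361167.
k=2: B_{4}/(4)! × [f^{(3)}(29) − f^{(3)}(3)] = −1/720 × (-1.17010e-06 − (-0.0987654)) = -0.000137173.
Running total after k=2: 0.361029.
k=3: B_{6}/(6)! × [f^{(5)}(29) − f^{(5)}(3)] = 1/30240 × (-4.17394e-08 − (-0.329218)) = 1.08868e-05.
Running total after k=3: 0.361040.
k=4: B_{8}/(8)! × [f^{(7)}(29) − f^{(7)}(3)] = −1/1209600 × (-2.77932e-09 − (-2.04847)) = -1.69351e-06.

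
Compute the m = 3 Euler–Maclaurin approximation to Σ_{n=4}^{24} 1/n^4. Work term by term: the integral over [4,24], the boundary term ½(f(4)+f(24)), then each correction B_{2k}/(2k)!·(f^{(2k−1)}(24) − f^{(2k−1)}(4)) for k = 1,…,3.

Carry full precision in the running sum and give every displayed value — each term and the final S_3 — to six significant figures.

The integral term ∫_4^24 1/x^4 dx = 0.00518422.
Boundary: ½(f(4) + f(24)) = ½(0.00390625 + 3.01408e-06) = 0.00195463.
So far: 0.00713885.
k=1: B_{2}/(2)! × [f^{(1)}(24) − f^{(1)}(4)] = 1/12 × (-5.02347e-07 − (-0.00390625)) = 0.000325479.
After k=1: 0.00746433.
k=2: B_{4}/(4)! × [f^{(3)}(24) − f^{(3)}(4)] = −1/720 × (-2.61639e-08 − (-0.00732422)) = -1.01725e-05.
After k=2: 0.00745416.
k=3: B_{6}/(6)! × [f^{(5)}(24) − f^{(5)}(4)] = 1/30240 × (-2.54371e-09 − (-0.0256348)) = 8.47710e-07.

S_3 ≈ 0.00745501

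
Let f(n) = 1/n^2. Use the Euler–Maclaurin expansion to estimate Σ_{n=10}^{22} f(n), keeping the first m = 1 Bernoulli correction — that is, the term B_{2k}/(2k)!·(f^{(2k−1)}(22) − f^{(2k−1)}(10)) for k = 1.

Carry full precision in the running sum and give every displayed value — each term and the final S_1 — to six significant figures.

S_1 ≈ 0.0607295

The integral term ∫_10^22 1/x^2 dx = 0.0545455.
½[f(10) + f(22)] = ½[0.0100000 + 0.00206612] = 0.00603306.
Integral + boundary = 0.0605785.
Correction k=1: B_{2}/2! · (f^{(1)}(22) − f^{(1)}(10)) = 1/12 · (-0.000187829 − (-0.00200000)) = 0.000151014.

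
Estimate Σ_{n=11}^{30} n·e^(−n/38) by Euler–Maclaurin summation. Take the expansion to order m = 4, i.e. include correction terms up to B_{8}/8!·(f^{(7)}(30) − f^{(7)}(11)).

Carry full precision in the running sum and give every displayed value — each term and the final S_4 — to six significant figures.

The integral term ∫_11^30 x·e^(−x/38) dx = 220.648.
½[f(11) + f(30)] = ½[8.23523 + 13.6225] = 10.9289.
So far: 231.577.
k=1: B_{2}/(2)! × [f^{(1)}(30) − f^{(1)}(11)] = 1/12 × (0.0955966 − 0.531941) = -0.0363620.
Running total after k=1: 231.540.
k=2: B_{4}/(4)! × [f^{(3)}(30) − f^{(3)}(11)] = −1/720 × (0.000695127 − 0.00140530) = 9.86353e-07.
Running total after k=2: 231.540.
k=3: B_{6}/(6)! × [f^{(5)}(30) − f^{(5)}(11)] = 1/30240 × (9.16934e-07 − 1.69129e-06) = -2.56070e-11.
Running total after k=3: 231.540.
k=4: B_{8}/(8)! × [f^{(7)}(30) − f^{(7)}(11)] = −1/1209600 × (9.36619e-10 − 1.66855e-09) = 6.05099e-16.

S_4 ≈ 231.540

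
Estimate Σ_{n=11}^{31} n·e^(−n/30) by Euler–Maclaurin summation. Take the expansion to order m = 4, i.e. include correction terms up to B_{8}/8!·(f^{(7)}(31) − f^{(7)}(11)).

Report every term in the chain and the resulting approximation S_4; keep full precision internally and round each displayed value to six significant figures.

S_4 ≈ 210.581

∫_11^31 x·e^(−x/30) dx evaluates to 201.291.
½[f(11) + f(31)] = ½[7.62345 + 11.0304] = 9.32692.
Running total after boundary: 210.618.
Order-1 term: 1/12 · (-0.0118606 − 0.438926) = -0.0375655.
Partial sum through k=1: 210.581.
Order-2 term: −1/720 · (0.000777530 − 0.00202779) = 1.73647e-06.
Partial sum through k=2: 210.581.
Order-3 term: 1/30240 · (1.74249e-06 − 3.96431e-06) = -7.34728e-11.
Partial sum through k=3: 210.581.
Order-4 term: −1/1209600 · (2.91228e-09 − 6.30613e-09) = 2.80576e-15.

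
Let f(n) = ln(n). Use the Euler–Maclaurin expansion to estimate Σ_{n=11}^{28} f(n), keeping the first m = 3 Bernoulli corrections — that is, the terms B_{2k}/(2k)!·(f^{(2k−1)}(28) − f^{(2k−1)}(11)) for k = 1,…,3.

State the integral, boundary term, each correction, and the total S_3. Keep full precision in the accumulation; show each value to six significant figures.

∫_11^28 ln(x) dx evaluates to 49.9249.
½[f(11) + f(28)] = ½[2.39790 + 3.33220] = 2.86505.
So far: 52.7899.
Order-1 term: 1/12 · (0.0357143 − 0.0909091) = -0.00459957.
Running total after k=1: 52.7853.
Order-2 term: −1/720 · (9.11079e-05 − 0.00150263) = 1.96045e-06.
Running total after k=2: 52.7853.
Order-3 term: 1/30240 · (1.39451e-06 − 0.000149021) = -4.88183e-09.

S_3 ≈ 52.7853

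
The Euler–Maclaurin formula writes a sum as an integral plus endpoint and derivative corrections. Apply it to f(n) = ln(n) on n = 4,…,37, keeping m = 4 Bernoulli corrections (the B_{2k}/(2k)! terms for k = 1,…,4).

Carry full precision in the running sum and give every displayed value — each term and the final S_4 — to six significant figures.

∫_4^37 ln(x) dx evaluates to 95.0588.
½[f(4) + f(37)] = ½[1.38629 + 3.61092] = 2.49861.
Running total after boundary: 97.5574.
k=1: B_{2}/(2)! × [f^{(1)}(37) − f^{(1)}(4)] = 1/12 × (0.0270270 − 0.250000) = -0.0185811.
Partial sum through k=1: 97.5388.
k=2: B_{4}/(4)! × [f^{(3)}(37) − f^{(3)}(4)] = −1/720 × (3.94843e-05 − 0.0312500) = 4.33479e-05.
Partial sum through k=2: 97.5389.
k=3: B_{6}/(6)! × [f^{(5)}(37) − f^{(5)}(4)] = 1/30240 × (3.46101e-07 − 0.0234375) = -7.75038e-07.
Partial sum through k=3: 97.5389.
k=4: B_{8}/(8)! × [f^{(7)}(37) − f^{(7)}(4)] = −1/1209600 × (7.58439e-09 − 0.0439453) = 3.63304e-08.

S_4 ≈ 97.5389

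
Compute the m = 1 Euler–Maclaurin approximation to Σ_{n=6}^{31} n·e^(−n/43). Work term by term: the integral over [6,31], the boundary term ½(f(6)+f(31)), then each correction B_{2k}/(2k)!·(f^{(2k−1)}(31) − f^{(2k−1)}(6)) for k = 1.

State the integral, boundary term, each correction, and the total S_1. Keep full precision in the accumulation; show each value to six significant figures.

S_1 ≈ 295.280

∫_6^31 x·e^(−x/43) dx evaluates to 285.184.
Boundary: ½(f(6) + f(31)) = ½(5.21858 + 15.0753) = 10.1469.
So far: 295.331.
Correction k=1: B_{2}/2! · (f^{(1)}(31) − f^{(1)}(6)) = 1/12 · (0.135712 − 0.748400) = -0.0510574.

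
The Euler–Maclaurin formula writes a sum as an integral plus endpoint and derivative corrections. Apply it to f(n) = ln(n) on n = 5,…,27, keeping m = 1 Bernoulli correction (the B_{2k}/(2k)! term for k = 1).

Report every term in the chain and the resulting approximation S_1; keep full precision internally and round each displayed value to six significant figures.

The integral term ∫_5^27 ln(x) dx = 58.9404.
½[f(5) + f(27)] = ½[1.60944 + 3.29584] = 2.45264.
So far: 61.3930.
Order-1 term: 1/12 · (0.0370370 − 0.200000) = -0.0135802.

S_1 ≈ 61.3795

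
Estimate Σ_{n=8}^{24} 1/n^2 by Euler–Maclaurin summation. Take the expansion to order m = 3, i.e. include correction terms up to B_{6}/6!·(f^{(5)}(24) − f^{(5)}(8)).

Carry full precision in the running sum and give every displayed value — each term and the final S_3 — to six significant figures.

S_3 ≈ 0.0923264

Integral: ∫_8^24 1/x^2 dx = 0.0833333.
Endpoint term: (f(8) + f(24))/2 = (0.0156250 + 0.00173611)/2 = 0.00868056.
Integral + boundary = 0.0920139.
k=1: B_{2}/(2)! × [f^{(1)}(24) − f^{(1)}(8)] = 1/12 × (-0.000144676 − (-0.00390625)) = 0.000313465.
Partial sum through k=1: 0.0923274.
k=2: B_{4}/(4)! × [f^{(3)}(24) − f^{(3)}(8)] = −1/720 × (-3.01408e-06 − (-0.000732422)) = -1.01307e-06.
Partial sum through k=2: 0.0923263.
k=3: B_{6}/(6)! × [f^{(5)}(24) − f^{(5)}(8)] = 1/30240 × (-1.56983e-07 − (-0.000343323)) = 1.13481e-08.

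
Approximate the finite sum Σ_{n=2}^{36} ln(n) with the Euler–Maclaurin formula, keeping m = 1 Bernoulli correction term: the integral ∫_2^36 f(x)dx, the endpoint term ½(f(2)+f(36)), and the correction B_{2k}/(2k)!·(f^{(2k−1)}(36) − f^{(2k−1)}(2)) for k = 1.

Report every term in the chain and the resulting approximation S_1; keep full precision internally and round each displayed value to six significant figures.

S_1 ≈ 95.7194

Integral: ∫_2^36 ln(x) dx = 93.6204.
Endpoint term: (f(2) + f(36))/2 = (0.693147 + 3.58352)/2 = 2.13833.
So far: 95.7587.
Order-1 term: 1/12 · (0.0277778 − 0.500000) = -0.0393519.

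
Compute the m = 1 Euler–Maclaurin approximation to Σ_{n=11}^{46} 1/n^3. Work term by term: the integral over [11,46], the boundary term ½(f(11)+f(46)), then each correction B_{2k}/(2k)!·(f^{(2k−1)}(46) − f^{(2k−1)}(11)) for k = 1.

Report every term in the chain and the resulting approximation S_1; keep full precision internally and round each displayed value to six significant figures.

S_1 ≈ 0.00429375

∫_11^46 1/x^3 dx evaluates to 0.00389594.
Boundary: ½(f(11) + f(46)) = ½(0.000751315 + 1.02737e-05) = 0.000380794.
Integral + boundary = 0.00427673.
k=1: B_{2}/(2)! × [f^{(1)}(46) − f^{(1)}(11)] = 1/12 × (-6.70023e-07 − (-0.000204904)) = 1.70195e-05.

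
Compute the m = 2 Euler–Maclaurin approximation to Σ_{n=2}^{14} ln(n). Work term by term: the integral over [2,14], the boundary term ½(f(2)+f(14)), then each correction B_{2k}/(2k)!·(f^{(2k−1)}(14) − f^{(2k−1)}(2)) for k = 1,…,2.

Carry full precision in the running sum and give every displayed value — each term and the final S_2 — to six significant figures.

S_2 ≈ 25.1912

∫_2^14 ln(x) dx evaluates to 23.5605.
Boundary: ½(f(2) + f(14)) = ½(0.693147 + 2.63906) = 1.66610.
Running total after boundary: 25.2266.
Order-1 term: 1/12 · (0.0714286 − 0.500000) = -0.0357143.
Partial sum through k=1: 25.1909.
Order-2 term: −1/720 · (0.000728863 − 0.250000) = 0.000346210.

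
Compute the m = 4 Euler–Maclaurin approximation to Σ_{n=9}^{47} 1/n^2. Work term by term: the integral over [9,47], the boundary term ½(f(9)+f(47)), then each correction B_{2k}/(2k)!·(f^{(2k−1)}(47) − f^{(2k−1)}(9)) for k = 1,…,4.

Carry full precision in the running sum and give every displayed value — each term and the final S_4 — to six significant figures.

S_4 ≈ 0.0964602

Integral: ∫_9^47 1/x^2 dx = 0.0898345.
Endpoint term: (f(9) + f(47))/2 = (0.0123457 + 0.000452694)/2 = 0.00639919.
Integral + boundary = 0.0962337.
Correction k=1: B_{2}/2! · (f^{(1)}(47) − f^{(1)}(9)) = 1/12 · (-1.92636e-05 − (-0.00274348)) = 0.000227018.
After k=1: 0.0964607.
Correction k=2: B_{4}/4! · (f^{(3)}(47) − f^{(3)}(9)) = −1/720 · (-1.04646e-07 − (-0.000406442)) = -5.64358e-07.
After k=2: 0.0964602.
Correction k=3: B_{6}/6! · (f^{(5)}(47) − f^{(5)}(9)) = 1/30240 · (-1.42117e-09 − (-0.000150534)) = 4.97793e-09.
After k=3: 0.0964602.
Correction k=4: B_{8}/8! · (f^{(7)}(47) − f^{(7)}(9)) = −1/1209600 · (-3.60280e-11 − (-0.000104073)) = -8.60391e-11.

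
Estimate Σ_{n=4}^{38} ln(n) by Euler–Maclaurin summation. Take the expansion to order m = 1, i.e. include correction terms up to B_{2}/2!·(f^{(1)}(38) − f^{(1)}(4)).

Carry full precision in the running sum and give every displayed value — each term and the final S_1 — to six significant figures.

S_1 ≈ 101.176

The integral term ∫_4^38 ln(x) dx = 98.6831.
Boundary: ½(f(4) + f(38)) = ½(1.38629 + 3.63759) = 2.51194.
Integral + boundary = 101.195.
Correction k=1: B_{2}/2! · (f^{(1)}(38) − f^{(1)}(4)) = 1/12 · (0.0263158 − 0.250000) = -0.0186404.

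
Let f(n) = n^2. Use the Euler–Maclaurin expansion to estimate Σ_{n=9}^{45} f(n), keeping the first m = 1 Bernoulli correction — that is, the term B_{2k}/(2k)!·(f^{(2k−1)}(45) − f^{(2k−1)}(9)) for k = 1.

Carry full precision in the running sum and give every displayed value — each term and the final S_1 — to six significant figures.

S_1 ≈ 31191.0

∫_9^45 x^2 dx evaluates to 30132.0.
Endpoint term: (f(9) + f(45))/2 = (81.0000 + 2025.00)/2 = 1053.00.
Integral + boundary = 31185.0.
Correction k=1: B_{2}/2! · (f^{(1)}(45) − f^{(1)}(9)) = 1/12 · (90.0000 − 18.0000) = 6.00000.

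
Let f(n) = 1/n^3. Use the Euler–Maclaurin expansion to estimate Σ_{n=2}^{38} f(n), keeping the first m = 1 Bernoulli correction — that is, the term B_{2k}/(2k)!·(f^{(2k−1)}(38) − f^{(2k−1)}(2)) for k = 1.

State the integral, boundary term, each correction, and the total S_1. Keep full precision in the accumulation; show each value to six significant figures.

∫_2^38 1/x^3 dx evaluates to 0.124654.
½[f(2) + f(38)] = ½[0.125000 + 1.82242e-05] = 0.0625091.
Integral + boundary = 0.187163.
Order-1 term: 1/12 · (-1.43876e-06 − (-0.187500)) = 0.0156249.

S_1 ≈ 0.202788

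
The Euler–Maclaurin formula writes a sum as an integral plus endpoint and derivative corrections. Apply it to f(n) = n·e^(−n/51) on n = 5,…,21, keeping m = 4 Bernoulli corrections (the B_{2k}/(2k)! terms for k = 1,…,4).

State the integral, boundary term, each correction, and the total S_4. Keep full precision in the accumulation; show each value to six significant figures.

∫_5^21 x·e^(−x/51) dx evaluates to 156.661.
½[f(5) + f(21)] = ½[4.53307 + 13.9121] = 9.22257.
Integral + boundary = 165.883.
Order-1 term: 1/12 · (0.389694 − 0.817730) = -0.0356696.
Running total after k=1: 165.848.
Order-2 term: −1/720 · (0.000659229 − 0.00101152) = 4.89289e-07.
Running total after k=2: 165.848.
Order-3 term: 1/30240 · (4.49301e-07 − 6.56918e-07) = -6.86563e-12.
Running total after k=3: 165.848.
Order-4 term: −1/1209600 · (2.48040e-10 − 3.55610e-10) = 8.89303e-17.

S_4 ≈ 165.848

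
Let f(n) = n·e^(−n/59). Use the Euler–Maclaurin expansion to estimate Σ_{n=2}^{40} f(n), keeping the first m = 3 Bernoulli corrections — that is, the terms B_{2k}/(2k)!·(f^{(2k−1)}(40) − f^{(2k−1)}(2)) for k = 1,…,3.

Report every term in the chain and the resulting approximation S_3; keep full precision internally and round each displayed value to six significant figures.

S_3 ≈ 524.925

Integral: ∫_2^40 x·e^(−x/59) dx = 513.870.
½[f(2) + f(40)] = ½[1.93334 + 20.3059] = 11.1196.
Running total after boundary: 524.990.
k=1: B_{2}/(2)! × [f^{(1)}(40) − f^{(1)}(2)] = 1/12 × (0.163480 − 0.933901) = -0.0642018.
Running total after k=1: 524.925.
k=2: B_{4}/(4)! × [f^{(3)}(40) − f^{(3)}(2)] = −1/720 × (0.000338632 − 0.000823683) = 6.73683e-07.
Running total after k=2: 524.925.
k=3: B_{6}/(6)! × [f^{(5)}(40) − f^{(5)}(2)] = 1/30240 × (1.81069e-07 − 3.96174e-07) = -7.11327e-12.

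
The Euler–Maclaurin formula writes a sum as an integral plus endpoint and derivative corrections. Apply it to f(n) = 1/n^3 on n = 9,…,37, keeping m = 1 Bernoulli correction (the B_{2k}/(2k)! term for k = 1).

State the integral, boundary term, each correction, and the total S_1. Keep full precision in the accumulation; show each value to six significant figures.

The integral term ∫_9^37 1/x^3 dx = 0.00580761.
Boundary: ½(f(9) + f(37)) = ½(0.00137174 + 1.97422e-05) = 0.000695742.
Running total after boundary: 0.00650335.
k=1: B_{2}/(2)! × [f^{(1)}(37) − f^{(1)}(9)] = 1/12 × (-1.60072e-06 − (-0.000457247)) = 3.79706e-05.

S_1 ≈ 0.00654132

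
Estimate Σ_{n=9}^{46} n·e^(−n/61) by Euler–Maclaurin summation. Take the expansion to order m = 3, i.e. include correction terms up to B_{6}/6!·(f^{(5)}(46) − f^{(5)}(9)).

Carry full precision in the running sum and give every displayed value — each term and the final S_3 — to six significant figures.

Integral: ∫_9^46 x·e^(−x/61) dx = 613.745.
½[f(9) + f(46)] = ½[7.76544 + 21.6400] = 14.7027.
Running total after boundary: 628.448.
Correction k=1: B_{2}/2! · (f^{(1)}(46) − f^{(1)}(9)) = 1/12 · (0.115681 − 0.735525) = -0.0516537.
Running total after k=1: 628.396.
Correction k=2: B_{4}/4! · (f^{(3)}(46) − f^{(3)}(9)) = −1/720 · (0.000283942 − 0.000661429) = 5.24287e-07.
Running total after k=2: 628.396.
Correction k=3: B_{6}/6! · (f^{(5)}(46) − f^{(5)}(9)) = 1/30240 · (1.44261e-07 − 3.02389e-07) = -5.22910e-12.

S_3 ≈ 628.396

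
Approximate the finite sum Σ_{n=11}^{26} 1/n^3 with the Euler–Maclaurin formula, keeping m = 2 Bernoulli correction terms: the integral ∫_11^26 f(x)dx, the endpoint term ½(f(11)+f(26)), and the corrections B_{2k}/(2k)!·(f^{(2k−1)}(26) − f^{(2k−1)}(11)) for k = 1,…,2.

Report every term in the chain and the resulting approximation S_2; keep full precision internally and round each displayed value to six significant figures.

The integral term ∫_11^26 1/x^3 dx = 0.00339259.
Endpoint term: (f(11) + f(26))/2 = (0.000751315 + 5.68958e-05)/2 = 0.000404105.
Integral + boundary = 0.00379669.
Order-1 term: 1/12 · (-6.56490e-06 − (-0.000204904)) = 1.65283e-05.
After k=1: 0.00381322.
Order-2 term: −1/720 · (-1.94228e-07 − (-3.38684e-05)) = -4.67697e-08.

S_2 ≈ 0.00381317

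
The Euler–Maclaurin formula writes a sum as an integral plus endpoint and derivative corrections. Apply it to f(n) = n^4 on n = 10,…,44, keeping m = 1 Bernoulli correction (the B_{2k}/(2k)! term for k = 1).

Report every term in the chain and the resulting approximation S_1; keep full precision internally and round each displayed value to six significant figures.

Integral: ∫_10^44 x^4 dx = 3.29632e+07.
Boundary: ½(f(10) + f(44)) = ½(10000.0 + 3.74810e+06) = 1.87905e+06.
So far: 3.48423e+07.
Correction k=1: B_{2}/2! · (f^{(1)}(44) − f^{(1)}(10)) = 1/12 · (340736 − 4000.00) = 28061.3.

S_1 ≈ 3.48704e+07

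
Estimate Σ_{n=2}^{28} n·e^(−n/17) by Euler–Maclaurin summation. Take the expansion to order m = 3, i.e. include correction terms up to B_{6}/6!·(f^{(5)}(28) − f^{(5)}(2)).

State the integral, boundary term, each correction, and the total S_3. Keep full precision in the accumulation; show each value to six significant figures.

S_3 ≈ 143.309

The integral term ∫_2^28 x·e^(−x/17) dx = 139.799.
½[f(2) + f(28)] = ½[1.77802 + 5.39324] = 3.58563.
So far: 143.385.
k=1: B_{2}/(2)! × [f^{(1)}(28) − f^{(1)}(2)] = 1/12 × (-0.124634 − 0.784420) = -0.0757545.
Running total after k=1: 143.309.
k=2: B_{4}/(4)! × [f^{(3)}(28) − f^{(3)}(2)] = −1/720 × (0.000901722 − 0.00886657) = 1.10623e-05.
Running total after k=2: 143.309.
k=3: B_{6}/(6)! × [f^{(5)}(28) − f^{(5)}(2)] = 1/30240 × (7.73253e-06 − 5.19685e-05) = -1.46283e-09.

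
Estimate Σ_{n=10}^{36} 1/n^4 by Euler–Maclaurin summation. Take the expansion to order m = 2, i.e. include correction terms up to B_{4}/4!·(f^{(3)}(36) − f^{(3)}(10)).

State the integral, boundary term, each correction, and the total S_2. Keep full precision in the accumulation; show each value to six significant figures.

S_2 ≈ 0.000379798

Integral: ∫_10^36 1/x^4 dx = 0.000326189.
Endpoint term: (f(10) + f(36))/2 = (0.000100000 + 5.95374e-07)/2 = 5.02977e-05.
So far: 0.000376487.
Order-1 term: 1/12 · (-6.61527e-08 − (-4.00000e-05)) = 3.32782e-06.
After k=1: 0.000379814.
Order-2 term: −1/720 · (-1.53131e-09 − (-1.20000e-05)) = -1.66645e-08.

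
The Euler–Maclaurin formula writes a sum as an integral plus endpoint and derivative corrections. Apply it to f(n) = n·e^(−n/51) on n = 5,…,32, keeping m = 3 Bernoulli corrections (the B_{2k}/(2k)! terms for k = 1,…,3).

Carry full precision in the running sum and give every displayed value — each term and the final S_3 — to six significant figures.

The integral term ∫_5^32 x·e^(−x/51) dx = 329.073.
½[f(5) + f(32)] = ½[4.53307 + 17.0864] = 10.8098.
Running total after boundary: 339.882.
Correction k=1: B_{2}/2! · (f^{(1)}(32) − f^{(1)}(5)) = 1/12 · (0.198923 − 0.817730) = -0.0515672.
After k=1: 339.831.
Correction k=2: B_{4}/4! · (f^{(3)}(32) − f^{(3)}(5)) = −1/720 · (0.000487053 − 0.00101152) = 7.28422e-07.
After k=2: 339.831.
Correction k=3: B_{6}/6! · (f^{(5)}(32) − f^{(5)}(5)) = 1/30240 · (3.45108e-07 − 6.56918e-07) = -1.03112e-11.

S_3 ≈ 339.831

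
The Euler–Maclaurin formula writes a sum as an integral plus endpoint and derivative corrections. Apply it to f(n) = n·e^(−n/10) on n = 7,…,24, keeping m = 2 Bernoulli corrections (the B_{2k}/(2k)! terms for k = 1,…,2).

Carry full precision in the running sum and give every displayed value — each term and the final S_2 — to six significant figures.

∫_7^24 x·e^(−x/10) dx evaluates to 53.5754.
½[f(7) + f(24)] = ½[3.47610 + 2.17723] = 2.82666.
So far: 56.4021.
Correction k=1: B_{2}/2! · (f^{(1)}(24) − f^{(1)}(7)) = 1/12 · (-0.127005 − 0.148976) = -0.0229984.
Partial sum through k=1: 56.3791.
Correction k=2: B_{4}/4! · (f^{(3)}(24) − f^{(3)}(7)) = −1/720 · (0.000544308 − 0.0114215) = 1.51072e-05.

S_2 ≈ 56.3791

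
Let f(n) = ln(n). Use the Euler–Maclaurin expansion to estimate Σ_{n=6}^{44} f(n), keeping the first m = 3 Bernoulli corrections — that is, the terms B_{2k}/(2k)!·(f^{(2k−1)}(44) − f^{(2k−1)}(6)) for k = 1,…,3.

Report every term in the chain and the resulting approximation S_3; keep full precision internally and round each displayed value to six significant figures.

S_3 ≈ 120.530

Integral: ∫_6^44 ln(x) dx = 117.754.
Boundary: ½(f(6) + f(44)) = ½(1.79176 + 3.78419) = 2.78797.
Running total after boundary: 120.542.
k=1: B_{2}/(2)! × [f^{(1)}(44) − f^{(1)}(6)] = 1/12 × (0.0227273 − 0.166667) = -0.0119949.
Running total after k=1: 120.530.
k=2: B_{4}/(4)! × [f^{(3)}(44) − f^{(3)}(6)] = −1/720 × (2.34786e-05 − 0.00925926) = 1.28275e-05.
Running total after k=2: 120.530.
k=3: B_{6}/(6)! × [f^{(5)}(44) − f^{(5)}(6)] = 1/30240 × (1.45528e-07 − 0.00308642) = -1.02059e-07.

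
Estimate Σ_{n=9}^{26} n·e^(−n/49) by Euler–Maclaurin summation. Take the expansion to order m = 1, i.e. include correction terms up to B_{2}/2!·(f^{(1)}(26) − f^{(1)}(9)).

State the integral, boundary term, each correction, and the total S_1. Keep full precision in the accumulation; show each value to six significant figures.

S_1 ≈ 214.693

∫_9^26 x·e^(−x/49) dx evaluates to 203.334.
½[f(9) + f(26)] = ½[7.48987 + 15.2944] = 11.3921.
So far: 214.727.
k=1: B_{2}/(2)! × [f^{(1)}(26) − f^{(1)}(9)] = 1/12 × (0.276115 − 0.679353) = -0.0336032.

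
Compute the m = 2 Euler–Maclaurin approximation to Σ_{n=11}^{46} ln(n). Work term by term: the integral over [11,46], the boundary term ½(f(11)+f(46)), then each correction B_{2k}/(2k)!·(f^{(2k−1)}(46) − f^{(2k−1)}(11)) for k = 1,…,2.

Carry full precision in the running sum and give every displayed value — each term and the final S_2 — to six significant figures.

∫_11^46 ln(x) dx evaluates to 114.741.
Boundary: ½(f(11) + f(46)) = ½(2.39790 + 3.82864) = 3.11327.
Running total after boundary: 117.854.
Order-1 term: 1/12 · (0.0217391 − 0.0909091) = -0.00576416.
Partial sum through k=1: 117.848.
Order-2 term: −1/720 · (2.05474e-05 − 0.00150263) = 2.05845e-06.

S_2 ≈ 117.848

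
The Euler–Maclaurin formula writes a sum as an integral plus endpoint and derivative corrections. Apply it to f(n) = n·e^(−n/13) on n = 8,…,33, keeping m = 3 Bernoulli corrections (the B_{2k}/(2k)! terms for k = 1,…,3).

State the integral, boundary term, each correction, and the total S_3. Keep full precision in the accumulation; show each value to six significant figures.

∫_8^33 x·e^(−x/13) dx evaluates to 100.303.
½[f(8) + f(33)] = ½[4.32346 + 2.60660] = 3.46503.
Integral + boundary = 103.769.
Order-1 term: 1/12 · (-0.121520 − 0.207859) = -0.0274482.
Partial sum through k=1: 103.741.
Order-2 term: −1/720 · (0.000215716 − 0.00762559) = 1.02915e-05.
Partial sum through k=2: 103.741.
Order-3 term: 1/30240 · (6.80759e-06 − 8.29660e-05) = -2.51846e-09.

S_3 ≈ 103.741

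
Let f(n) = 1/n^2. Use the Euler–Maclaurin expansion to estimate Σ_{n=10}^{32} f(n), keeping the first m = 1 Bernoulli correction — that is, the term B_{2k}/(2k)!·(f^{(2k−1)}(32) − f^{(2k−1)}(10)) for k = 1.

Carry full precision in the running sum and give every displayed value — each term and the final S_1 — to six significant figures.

The integral term ∫_10^32 1/x^2 dx = 0.0687500.
Endpoint term: (f(10) + f(32))/2 = (0.0100000 + 0.000976562)/2 = 0.00548828.
So far: 0.0742383.
Order-1 term: 1/12 · (-6.10352e-05 − (-0.00200000)) = 0.000161580.

S_1 ≈ 0.0743999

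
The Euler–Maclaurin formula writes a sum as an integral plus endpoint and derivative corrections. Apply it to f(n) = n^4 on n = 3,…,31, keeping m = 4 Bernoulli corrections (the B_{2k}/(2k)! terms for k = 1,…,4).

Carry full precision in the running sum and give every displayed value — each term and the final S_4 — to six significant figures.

S_4 ≈ 6.19750e+06

Integral: ∫_3^31 x^4 dx = 5.72578e+06.
½[f(3) + f(31)] = ½[81.0000 + 923521] = 461801.
Integral + boundary = 6.18758e+06.
Order-1 term: 1/12 · (119164 − 108.000) = 9921.33.
Partial sum through k=1: 6.19750e+06.
Order-2 term: −1/720 · (744.000 − 72.0000) = -0.933333.
Partial sum through k=2: 6.19750e+06.
Order-3 term: 1/30240 · (0.00000 − 0.00000) = 0.00000.
Partial sum through k=3: 6.19750e+06.
Order-4 term: −1/1209600 · (0.00000 − 0.00000) = 0.00000.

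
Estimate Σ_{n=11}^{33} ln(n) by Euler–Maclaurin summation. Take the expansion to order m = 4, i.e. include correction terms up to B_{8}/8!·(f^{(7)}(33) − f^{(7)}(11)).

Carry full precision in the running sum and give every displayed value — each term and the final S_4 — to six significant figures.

S_4 ≈ 69.9501

∫_11^33 ln(x) dx evaluates to 67.0079.
Boundary: ½(f(11) + f(33)) = ½(2.39790 + 3.49651) = 2.94720.
So far: 69.9551.
Order-1 term: 1/12 · (0.0303030 − 0.0909091) = -0.00505051.
Running total after k=1: 69.9501.
Order-2 term: −1/720 · (5.56529e-05 − 0.00150263) = 2.00969e-06.
Running total after k=2: 69.9501.
Order-3 term: 1/30240 · (6.13256e-07 − 0.000149021) = -4.90767e-09.
Running total after k=3: 69.9501.
Order-4 term: −1/1209600 · (1.68941e-08 − 3.69474e-05) = 3.05312e-11.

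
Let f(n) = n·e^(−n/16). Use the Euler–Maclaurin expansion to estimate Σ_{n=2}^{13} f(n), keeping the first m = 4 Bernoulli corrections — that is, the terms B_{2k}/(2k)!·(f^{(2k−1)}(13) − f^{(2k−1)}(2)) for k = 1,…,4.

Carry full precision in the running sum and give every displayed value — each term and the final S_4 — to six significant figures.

S_4 ≈ 51.9698

Integral: ∫_2^13 x·e^(−x/16) dx = 48.2604.
Boundary: ½(f(2) + f(13)) = ½(1.76499 + 5.76872) = 3.76685.
So far: 52.0272.
Order-1 term: 1/12 · (0.0832026 − 0.772185) = -0.0574152.
Running total after k=1: 51.9698.
Order-2 term: −1/720 · (0.00379179 − 0.00991085) = 8.49871e-06.
Running total after k=2: 51.9698.
Order-3 term: 1/30240 · (2.83538e-05 − 6.56459e-05) = -1.23321e-09.
Running total after k=3: 51.9698.
Order-4 term: −1/1209600 · (1.63656e-07 − 3.61631e-07) = 1.63670e-13.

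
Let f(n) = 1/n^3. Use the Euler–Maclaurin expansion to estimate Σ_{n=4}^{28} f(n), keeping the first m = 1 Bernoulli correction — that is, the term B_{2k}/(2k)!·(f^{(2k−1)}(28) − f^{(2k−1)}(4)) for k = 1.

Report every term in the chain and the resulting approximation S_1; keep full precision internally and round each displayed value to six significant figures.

S_1 ≈ 0.0394237

∫_4^28 1/x^3 dx evaluates to 0.0306122.
Endpoint term: (f(4) + f(28))/2 = (0.0156250 + 4.55539e-05)/2 = 0.00783528.
Running total after boundary: 0.0384475.
Order-1 term: 1/12 · (-4.88078e-06 − (-0.0117188)) = 0.000976156.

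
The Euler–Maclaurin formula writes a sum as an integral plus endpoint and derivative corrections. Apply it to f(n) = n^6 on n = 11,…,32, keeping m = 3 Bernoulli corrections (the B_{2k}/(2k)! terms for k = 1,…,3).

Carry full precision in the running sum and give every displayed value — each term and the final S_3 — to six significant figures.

S_3 ≈ 5.46020e+09

The integral term ∫_11^32 x^6 dx = 4.90575e+09.
Boundary: ½(f(11) + f(32)) = ½(1.77156e+06 + 1.07374e+09) = 5.37757e+08.
Running total after boundary: 5.44351e+09.
Correction k=1: B_{2}/2! · (f^{(1)}(32) − f^{(1)}(11)) = 1/12 · (2.01327e+08 − 966306) = 1.66967e+07.
Running total after k=1: 5.46020e+09.
Correction k=2: B_{4}/4! · (f^{(3)}(32) − f^{(3)}(11)) = −1/720 · (3.93216e+06 − 159720) = -5239.50.
Running total after k=2: 5.46020e+09.
Correction k=3: B_{6}/6! · (f^{(5)}(32) − f^{(5)}(11)) = 1/30240 · (23040.0 − 7920.00) = 0.500000.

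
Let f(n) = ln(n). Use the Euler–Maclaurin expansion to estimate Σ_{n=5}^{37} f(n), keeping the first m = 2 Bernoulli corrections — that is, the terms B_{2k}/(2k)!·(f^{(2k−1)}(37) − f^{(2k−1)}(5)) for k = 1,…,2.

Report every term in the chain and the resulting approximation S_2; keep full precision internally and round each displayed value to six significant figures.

∫_5^37 ln(x) dx evaluates to 93.5568.
½[f(5) + f(37)] = ½[1.60944 + 3.61092] = 2.61018.
So far: 96.1670.
Order-1 term: 1/12 · (0.0270270 − 0.200000) = -0.0144144.
Running total after k=1: 96.1525.
Order-2 term: −1/720 · (3.94843e-05 − 0.0160000) = 2.21674e-05.

S_2 ≈ 96.1526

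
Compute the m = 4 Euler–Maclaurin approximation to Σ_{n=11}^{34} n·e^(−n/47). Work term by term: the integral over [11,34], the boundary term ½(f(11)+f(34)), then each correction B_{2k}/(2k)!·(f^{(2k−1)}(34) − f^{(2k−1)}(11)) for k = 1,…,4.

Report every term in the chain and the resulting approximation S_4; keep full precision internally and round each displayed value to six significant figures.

Integral: ∫_11^34 x·e^(−x/47) dx = 310.392.
Boundary: ½(f(11) + f(34)) = ½(8.70461 + 16.4933) = 12.5990.
Running total after boundary: 322.991.
Order-1 term: 1/12 · (0.134176 − 0.606124) = -0.0393290.
After k=1: 322.952.
Order-2 term: −1/720 · (0.000499942 − 0.000990847) = 6.81812e-07.
After k=2: 322.952.
Order-3 term: 1/30240 · (4.25144e-07 − 7.72886e-07) = -1.14994e-11.
After k=3: 322.952.
Order-4 term: −1/1209600 · (2.82466e-10 − 4.96705e-10) = 1.77116e-16.

S_4 ≈ 322.952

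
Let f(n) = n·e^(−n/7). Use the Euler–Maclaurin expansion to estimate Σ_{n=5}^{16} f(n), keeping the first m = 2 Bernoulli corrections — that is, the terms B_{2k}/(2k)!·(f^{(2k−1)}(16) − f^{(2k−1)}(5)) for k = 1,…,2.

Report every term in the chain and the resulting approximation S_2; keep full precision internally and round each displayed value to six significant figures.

S_2 ≈ 26.7625

Integral: ∫_5^16 x·e^(−x/7) dx = 24.7476.
Endpoint term: (f(5) + f(16))/2 = (2.44771 + 1.62722)/2 = 2.03747.
So far: 26.7850.
Correction k=1: B_{2}/2! · (f^{(1)}(16) − f^{(1)}(5)) = 1/12 · (-0.130759 − 0.139869) = -0.0225523.
After k=1: 26.7625.
Correction k=2: B_{4}/4! · (f^{(3)}(16) − f^{(3)}(5)) = −1/720 · (0.00148253 − 0.0228358) = 2.96573e-05.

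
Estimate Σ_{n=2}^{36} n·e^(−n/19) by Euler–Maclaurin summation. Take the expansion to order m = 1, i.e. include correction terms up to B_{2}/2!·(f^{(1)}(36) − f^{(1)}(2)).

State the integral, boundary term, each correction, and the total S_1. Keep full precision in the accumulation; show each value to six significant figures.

The integral term ∫_2^36 x·e^(−x/19) dx = 202.011.
Boundary: ½(f(2) + f(36)) = ½(1.80018 + 5.41288) = 3.60653.
Integral + boundary = 205.617.
Correction k=1: B_{2}/2! · (f^{(1)}(36) − f^{(1)}(2)) = 1/12 · (-0.134531 − 0.805342) = -0.0783227.

S_1 ≈ 205.539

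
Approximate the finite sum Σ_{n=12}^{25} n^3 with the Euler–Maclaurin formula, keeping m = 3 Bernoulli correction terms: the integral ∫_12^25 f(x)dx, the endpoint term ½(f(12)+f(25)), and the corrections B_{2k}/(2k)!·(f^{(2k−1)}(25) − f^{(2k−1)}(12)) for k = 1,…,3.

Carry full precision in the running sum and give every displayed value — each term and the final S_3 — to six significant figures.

∫_12^25 x^3 dx evaluates to 92472.2.
Boundary: ½(f(12) + f(25)) = ½(1728.00 + 15625.0) = 8676.50.
So far: 101149.
k=1: B_{2}/(2)! × [f^{(1)}(25) − f^{(1)}(12)] = 1/12 × (1875.00 − 432.000) = 120.250.
Partial sum through k=1: 101269.
k=2: B_{4}/(4)! × [f^{(3)}(25) − f^{(3)}(12)] = −1/720 × (6.00000 − 6.00000) = 0.00000.
Partial sum through k=2: 101269.
k=3: B_{6}/(6)! × [f^{(5)}(25) − f^{(5)}(12)] = 1/30240 × (0.00000 − 0.00000) = 0.00000.

S_3 ≈ 101269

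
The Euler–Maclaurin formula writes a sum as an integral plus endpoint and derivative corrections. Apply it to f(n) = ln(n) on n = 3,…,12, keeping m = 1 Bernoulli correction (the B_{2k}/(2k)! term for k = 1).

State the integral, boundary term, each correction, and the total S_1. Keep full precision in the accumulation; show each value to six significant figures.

S_1 ≈ 19.2940

The integral term ∫_3^12 ln(x) dx = 17.5230.
Endpoint term: (f(3) + f(12))/2 = (1.09861 + 2.48491)/2 = 1.79176.
Running total after boundary: 19.3148.
k=1: B_{2}/(2)! × [f^{(1)}(12) − f^{(1)}(3)] = 1/12 × (0.0833333 − 0.333333) = -0.0208333.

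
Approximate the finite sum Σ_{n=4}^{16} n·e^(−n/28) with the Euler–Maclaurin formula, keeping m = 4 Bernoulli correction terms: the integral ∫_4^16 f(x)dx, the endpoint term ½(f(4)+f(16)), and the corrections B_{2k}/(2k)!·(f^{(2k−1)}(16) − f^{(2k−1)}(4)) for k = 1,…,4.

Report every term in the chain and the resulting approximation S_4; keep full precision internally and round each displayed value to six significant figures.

S_4 ≈ 87.1996

∫_4^16 x·e^(−x/28) dx evaluates to 80.9899.
Boundary: ½(f(4) + f(16)) = ½(3.46751 + 9.03549) = 6.25150.
Integral + boundary = 87.2414.
k=1: B_{2}/(2)! × [f^{(1)}(16) − f^{(1)}(4)] = 1/12 × (0.242022 − 0.743038) = -0.0417513.
Partial sum through k=1: 87.1996.
k=2: B_{4}/(4)! × [f^{(3)}(16) − f^{(3)}(4)] = −1/720 × (0.00174931 − 0.00315918) = 1.95815e-06.
Partial sum through k=2: 87.1996.
k=3: B_{6}/(6)! × [f^{(5)}(16) − f^{(5)}(4)] = 1/30240 × (4.06877e-06 − 6.85025e-06) = -9.19803e-11.
Partial sum through k=3: 87.1996.
k=4: B_{8}/(8)! × [f^{(7)}(16) − f^{(7)}(4)] = −1/1209600 × (7.53352e-09 − 1.23354e-08) = 3.96980e-15.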